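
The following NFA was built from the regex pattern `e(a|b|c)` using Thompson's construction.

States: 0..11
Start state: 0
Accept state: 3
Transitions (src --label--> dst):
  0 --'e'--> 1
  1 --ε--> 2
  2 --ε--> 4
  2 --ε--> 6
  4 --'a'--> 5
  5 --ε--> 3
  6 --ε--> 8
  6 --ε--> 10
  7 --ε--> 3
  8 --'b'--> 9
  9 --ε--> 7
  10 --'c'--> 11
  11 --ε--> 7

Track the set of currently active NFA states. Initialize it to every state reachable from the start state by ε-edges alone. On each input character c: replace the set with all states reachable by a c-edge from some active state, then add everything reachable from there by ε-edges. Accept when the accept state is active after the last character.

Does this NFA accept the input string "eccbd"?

start: ε-closure({0}) = {0}
'e' @ 1: {1,2,4,6,8,10}
'c' @ 2: {3,7,11}  [accepting]
'c' @ 3: {}  — dead — no transitions
rest 'bd' ignored (set empty)
after full input: {}  (accept=3 not in)

Answer: REJECT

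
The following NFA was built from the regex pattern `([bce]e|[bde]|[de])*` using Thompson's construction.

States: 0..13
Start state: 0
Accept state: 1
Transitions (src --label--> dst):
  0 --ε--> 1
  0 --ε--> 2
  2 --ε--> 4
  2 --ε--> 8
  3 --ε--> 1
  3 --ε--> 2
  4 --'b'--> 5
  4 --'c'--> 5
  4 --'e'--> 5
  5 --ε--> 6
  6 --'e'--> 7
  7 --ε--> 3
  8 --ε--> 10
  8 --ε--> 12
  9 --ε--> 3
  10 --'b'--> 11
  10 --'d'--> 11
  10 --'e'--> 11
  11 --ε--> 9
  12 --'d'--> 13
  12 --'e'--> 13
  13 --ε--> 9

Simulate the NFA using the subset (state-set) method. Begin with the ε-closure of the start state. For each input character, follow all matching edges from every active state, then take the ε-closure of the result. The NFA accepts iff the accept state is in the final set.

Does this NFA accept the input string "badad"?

start: ε-closure({0}) = {0,1,2,4,8,10,12}
'b' @ 1: {1,2,3,4,5,6,8,9,10,11,12}  [accepting]
'a' @ 2: {}  — no active states
rest 'dad' ignored (set empty)
final: {}; accept 1 not in set

Answer: REJECT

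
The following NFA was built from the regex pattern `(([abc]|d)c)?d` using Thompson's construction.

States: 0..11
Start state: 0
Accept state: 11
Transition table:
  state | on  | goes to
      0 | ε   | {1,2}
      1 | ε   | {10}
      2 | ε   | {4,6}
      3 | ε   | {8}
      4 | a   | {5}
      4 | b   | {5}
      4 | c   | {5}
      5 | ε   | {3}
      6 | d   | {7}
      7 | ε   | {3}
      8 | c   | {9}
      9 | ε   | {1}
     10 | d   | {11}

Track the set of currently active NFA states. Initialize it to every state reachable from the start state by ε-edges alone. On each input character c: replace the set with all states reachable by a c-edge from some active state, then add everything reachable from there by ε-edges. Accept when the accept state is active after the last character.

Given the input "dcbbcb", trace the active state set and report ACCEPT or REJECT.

start: ε-closure({0}) = {0,1,2,4,6,10}
'd' @ 1: {3,7,8,11}  ✓accept
'c' @ 2: {1,9,10}
'b' @ 3: {}  — dead — no transitions
rest 'bcb' ignored (set empty)
final: {}; accept 11 not in set

Answer: REJECT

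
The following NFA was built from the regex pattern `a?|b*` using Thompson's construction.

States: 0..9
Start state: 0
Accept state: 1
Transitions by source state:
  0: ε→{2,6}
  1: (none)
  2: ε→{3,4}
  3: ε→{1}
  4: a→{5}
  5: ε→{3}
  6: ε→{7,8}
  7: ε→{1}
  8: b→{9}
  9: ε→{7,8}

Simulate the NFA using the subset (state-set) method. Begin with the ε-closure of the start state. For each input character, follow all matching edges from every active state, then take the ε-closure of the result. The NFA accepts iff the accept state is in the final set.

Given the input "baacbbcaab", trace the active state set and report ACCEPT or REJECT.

S₀ = ε-closure({0}) = {0,1,2,3,4,6,7,8}
'b' @ 1: {1,7,8,9}  ✓accept
'a' @ 2: {}  — state set empty
rest 'acbbcaab' ignored (set empty)
final: {}; accept 1 not in set

Answer: REJECT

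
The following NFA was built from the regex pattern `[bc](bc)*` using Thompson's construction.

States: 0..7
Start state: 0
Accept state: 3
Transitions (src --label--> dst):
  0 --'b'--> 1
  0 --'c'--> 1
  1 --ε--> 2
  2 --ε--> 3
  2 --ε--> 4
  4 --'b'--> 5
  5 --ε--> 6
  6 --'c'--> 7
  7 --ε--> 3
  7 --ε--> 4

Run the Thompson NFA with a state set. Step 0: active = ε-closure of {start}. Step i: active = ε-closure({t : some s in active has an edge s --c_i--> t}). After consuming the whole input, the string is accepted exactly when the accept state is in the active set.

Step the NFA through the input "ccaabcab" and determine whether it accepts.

S₀ = ε-closure({0}) = {0}
'c' @ 1: {1,2,3,4}  [accepting]
'c' @ 2: {}  — no active states
rest 'aabcab' ignored (set empty)
after full input: {}  (accept=3 not in)

Answer: REJECT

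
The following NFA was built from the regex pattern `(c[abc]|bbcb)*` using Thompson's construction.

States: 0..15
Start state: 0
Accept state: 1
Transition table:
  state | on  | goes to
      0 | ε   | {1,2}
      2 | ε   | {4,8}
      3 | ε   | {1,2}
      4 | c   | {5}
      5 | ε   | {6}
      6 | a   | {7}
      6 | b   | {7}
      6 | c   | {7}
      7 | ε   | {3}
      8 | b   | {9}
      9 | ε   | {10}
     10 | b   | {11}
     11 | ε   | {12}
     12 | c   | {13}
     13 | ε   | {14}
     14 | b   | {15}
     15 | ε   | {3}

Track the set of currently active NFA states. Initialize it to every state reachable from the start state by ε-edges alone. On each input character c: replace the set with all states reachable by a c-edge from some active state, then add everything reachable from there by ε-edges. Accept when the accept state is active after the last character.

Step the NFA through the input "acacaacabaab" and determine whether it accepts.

start: ε-closure({0}) = {0,1,2,4,8}
'a' @ 1: {}  — dead — no transitions
rest 'cacaacabaab' ignored (set empty)
final: {}; accept 1 not in set

Answer: REJECT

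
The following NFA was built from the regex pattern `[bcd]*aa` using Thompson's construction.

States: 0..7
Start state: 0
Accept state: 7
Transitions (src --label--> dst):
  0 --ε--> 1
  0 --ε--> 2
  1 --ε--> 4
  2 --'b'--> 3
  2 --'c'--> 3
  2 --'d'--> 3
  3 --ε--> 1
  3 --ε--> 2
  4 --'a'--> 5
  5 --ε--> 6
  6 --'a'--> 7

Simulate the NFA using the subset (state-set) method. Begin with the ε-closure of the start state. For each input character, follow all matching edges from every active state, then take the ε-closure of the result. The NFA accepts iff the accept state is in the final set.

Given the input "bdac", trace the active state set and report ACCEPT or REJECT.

initial (ε-close {0}): {0,1,2,4}
'b' @ 1: {1,2,3,4}
'd' @ 2: {1,2,3,4}
'a' @ 3: {5,6}
'c' @ 4: {}  — state set empty
after full input: {}  (accept=7 not in)

Answer: REJECT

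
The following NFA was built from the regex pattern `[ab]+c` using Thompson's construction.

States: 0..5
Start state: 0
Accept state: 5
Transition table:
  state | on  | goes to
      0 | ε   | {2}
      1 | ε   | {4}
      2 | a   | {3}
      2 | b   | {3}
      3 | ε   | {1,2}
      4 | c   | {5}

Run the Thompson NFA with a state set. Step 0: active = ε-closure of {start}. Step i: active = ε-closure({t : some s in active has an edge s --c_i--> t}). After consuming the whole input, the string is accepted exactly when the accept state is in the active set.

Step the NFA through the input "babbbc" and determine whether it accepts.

S₀ = ε-closure({0}) = {0,2}
'b' @ 1: {1,2,3,4}
'a' @ 2: {1,2,3,4}
'b' @ 3: {1,2,3,4}
'b' @ 4: {1,2,3,4}
'b' @ 5: {1,2,3,4}
'c' @ 6: {5}  (accept∈set)
after full input: {5}  (accept=5 in)

Answer: ACCEPT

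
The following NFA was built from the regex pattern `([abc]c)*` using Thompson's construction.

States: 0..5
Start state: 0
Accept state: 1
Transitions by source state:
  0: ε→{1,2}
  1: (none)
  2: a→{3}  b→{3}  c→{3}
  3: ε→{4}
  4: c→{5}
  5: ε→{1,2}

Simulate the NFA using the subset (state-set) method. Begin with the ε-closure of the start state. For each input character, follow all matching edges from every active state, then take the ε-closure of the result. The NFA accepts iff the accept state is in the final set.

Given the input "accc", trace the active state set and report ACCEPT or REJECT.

initial (ε-close {0}): {0,1,2}
'a' @ 1: {3,4}
'c' @ 2: {1,2,5}  (accept∈set)
'c' @ 3: {3,4}
'c' @ 4: {1,2,5}  (accept∈set)
end set {1,2,5} — state 1 in

Answer: ACCEPT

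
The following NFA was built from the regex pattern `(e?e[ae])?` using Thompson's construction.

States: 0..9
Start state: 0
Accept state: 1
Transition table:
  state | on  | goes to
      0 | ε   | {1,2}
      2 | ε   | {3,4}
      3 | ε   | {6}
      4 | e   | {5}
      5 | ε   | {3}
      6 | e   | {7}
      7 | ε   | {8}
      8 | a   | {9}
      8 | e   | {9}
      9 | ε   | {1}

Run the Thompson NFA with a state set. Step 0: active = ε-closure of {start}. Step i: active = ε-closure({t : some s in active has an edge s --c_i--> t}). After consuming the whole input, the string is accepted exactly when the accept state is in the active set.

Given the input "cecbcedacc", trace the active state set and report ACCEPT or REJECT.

initial (ε-close {0}): {0,1,2,3,4,6}
'c' @ 1: {}  — state set empty
rest 'ecbcedacc' ignored (set empty)
end set {} — state 1 not in

Answer: REJECT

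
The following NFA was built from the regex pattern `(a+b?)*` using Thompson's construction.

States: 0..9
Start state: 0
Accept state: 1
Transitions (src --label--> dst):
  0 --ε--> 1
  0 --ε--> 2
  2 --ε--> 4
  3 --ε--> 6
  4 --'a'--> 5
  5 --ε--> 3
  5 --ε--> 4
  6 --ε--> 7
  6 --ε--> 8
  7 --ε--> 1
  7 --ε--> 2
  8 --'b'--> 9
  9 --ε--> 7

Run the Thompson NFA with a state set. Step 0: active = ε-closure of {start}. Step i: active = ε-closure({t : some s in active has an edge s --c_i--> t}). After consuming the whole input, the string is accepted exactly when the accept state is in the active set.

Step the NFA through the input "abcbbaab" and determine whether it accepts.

S₀ = ε-closure({0}) = {0,1,2,4}
'a' @ 1: {1,2,3,4,5,6,7,8}  [accepting]
'b' @ 2: {1,2,4,7,9}  [accepting]
'c' @ 3: {}  — no active states
rest 'bbaab' ignored (set empty)
end set {} — state 1 not in

Answer: REJECT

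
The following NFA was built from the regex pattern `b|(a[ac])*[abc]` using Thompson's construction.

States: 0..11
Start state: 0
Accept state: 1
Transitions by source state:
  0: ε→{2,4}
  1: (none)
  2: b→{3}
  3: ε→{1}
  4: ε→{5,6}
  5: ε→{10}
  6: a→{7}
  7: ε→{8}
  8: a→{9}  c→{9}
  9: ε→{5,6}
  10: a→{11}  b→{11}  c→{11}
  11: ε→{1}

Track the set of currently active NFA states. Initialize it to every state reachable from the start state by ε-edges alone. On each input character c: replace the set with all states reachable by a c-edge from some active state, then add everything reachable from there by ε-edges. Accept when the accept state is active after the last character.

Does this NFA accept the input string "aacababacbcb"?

S₀ = ε-closure({0}) = {0,2,4,5,6,10}
'a' @ 1: {1,7,8,11}  (accept∈set)
'a' @ 2: {5,6,9,10}
'c' @ 3: {1,11}  (accept∈set)
'a' @ 4: {}  — state set empty
rest 'babacbcb' ignored (set empty)
final: {}; accept 1 not in set

Answer: REJECT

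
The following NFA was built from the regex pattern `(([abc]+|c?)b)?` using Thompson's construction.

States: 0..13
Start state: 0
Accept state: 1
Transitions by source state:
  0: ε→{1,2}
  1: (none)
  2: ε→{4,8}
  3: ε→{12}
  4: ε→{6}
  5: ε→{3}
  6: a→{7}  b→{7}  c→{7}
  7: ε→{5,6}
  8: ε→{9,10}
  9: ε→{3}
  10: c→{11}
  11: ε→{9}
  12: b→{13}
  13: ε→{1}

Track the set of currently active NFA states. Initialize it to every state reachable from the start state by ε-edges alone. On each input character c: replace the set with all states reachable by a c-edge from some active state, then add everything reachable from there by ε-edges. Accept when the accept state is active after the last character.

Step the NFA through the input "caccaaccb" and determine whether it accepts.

Answer: ACCEPT

Derivation:
S₀ = ε-closure({0}) = {0,1,2,3,4,6,8,9,10,12}
'c' @ 1: {3,5,6,7,9,11,12}
'a' @ 2: {3,5,6,7,12}
'c' @ 3: {3,5,6,7,12}
'c' @ 4: {3,5,6,7,12}
'a' @ 5: {3,5,6,7,12}
'a' @ 6: {3,5,6,7,12}
'c' @ 7: {3,5,6,7,12}
'c' @ 8: {3,5,6,7,12}
'b' @ 9: {1,3,5,6,7,12,13}  ✓accept
final: {1,3,5,6,7,12,13}; accept 1 in set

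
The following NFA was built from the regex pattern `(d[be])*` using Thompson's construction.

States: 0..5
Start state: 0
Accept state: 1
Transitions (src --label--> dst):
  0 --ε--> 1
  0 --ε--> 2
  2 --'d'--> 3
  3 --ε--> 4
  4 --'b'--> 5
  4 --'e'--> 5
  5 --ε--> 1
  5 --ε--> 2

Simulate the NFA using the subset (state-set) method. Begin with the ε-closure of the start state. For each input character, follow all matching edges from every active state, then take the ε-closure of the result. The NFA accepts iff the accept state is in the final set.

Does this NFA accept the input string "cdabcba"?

S₀ = ε-closure({0}) = {0,1,2}
'c' @ 1: {}  — state set empty
rest 'dabcba' ignored (set empty)
final: {}; accept 1 not in set

Answer: REJECT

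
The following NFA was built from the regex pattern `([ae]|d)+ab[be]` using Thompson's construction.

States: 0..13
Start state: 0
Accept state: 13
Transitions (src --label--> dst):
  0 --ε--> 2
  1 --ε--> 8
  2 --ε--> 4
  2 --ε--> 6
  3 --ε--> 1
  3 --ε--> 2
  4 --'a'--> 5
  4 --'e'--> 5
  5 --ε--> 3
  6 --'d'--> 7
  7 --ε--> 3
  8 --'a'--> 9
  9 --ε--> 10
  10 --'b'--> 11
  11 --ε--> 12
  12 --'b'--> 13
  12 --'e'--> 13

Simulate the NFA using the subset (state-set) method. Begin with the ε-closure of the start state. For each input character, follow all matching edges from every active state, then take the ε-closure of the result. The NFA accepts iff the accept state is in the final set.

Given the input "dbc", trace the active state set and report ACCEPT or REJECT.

Answer: REJECT

Derivation:
start: ε-closure({0}) = {0,2,4,6}
'd' @ 1: {1,2,3,4,6,7,8}
'b' @ 2: {}  — no active states
rest 'c' ignored (set empty)
final: {}; accept 13 not in set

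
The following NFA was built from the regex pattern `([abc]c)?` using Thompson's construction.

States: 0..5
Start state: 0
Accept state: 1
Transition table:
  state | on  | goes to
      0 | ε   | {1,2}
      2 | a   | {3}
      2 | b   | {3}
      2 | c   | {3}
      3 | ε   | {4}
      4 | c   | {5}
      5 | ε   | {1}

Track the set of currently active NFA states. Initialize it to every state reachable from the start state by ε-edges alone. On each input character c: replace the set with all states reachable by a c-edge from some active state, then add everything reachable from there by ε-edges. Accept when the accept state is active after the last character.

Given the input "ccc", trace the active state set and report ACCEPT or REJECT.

Answer: REJECT

Steps:
start: ε-closure({0}) = {0,1,2}
'c' @ 1: {3,4}
'c' @ 2: {1,5}  [accepting]
'c' @ 3: {}  — dead — no transitions
end set {} — state 1 not in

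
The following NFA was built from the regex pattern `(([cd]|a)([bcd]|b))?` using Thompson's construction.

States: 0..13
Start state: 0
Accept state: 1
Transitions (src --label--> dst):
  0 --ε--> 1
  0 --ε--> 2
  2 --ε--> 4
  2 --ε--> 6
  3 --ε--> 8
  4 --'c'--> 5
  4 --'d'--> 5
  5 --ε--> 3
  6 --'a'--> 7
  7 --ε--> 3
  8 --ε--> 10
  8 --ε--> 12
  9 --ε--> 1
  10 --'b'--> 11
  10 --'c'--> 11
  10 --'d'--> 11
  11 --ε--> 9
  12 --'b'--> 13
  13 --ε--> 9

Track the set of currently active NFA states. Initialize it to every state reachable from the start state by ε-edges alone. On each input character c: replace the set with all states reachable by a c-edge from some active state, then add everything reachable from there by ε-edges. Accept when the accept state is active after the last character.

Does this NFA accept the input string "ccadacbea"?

Answer: REJECT

Steps:
S₀ = ε-closure({0}) = {0,1,2,4,6}
'c' @ 1: {3,5,8,10,12}
'c' @ 2: {1,9,11}  ✓accept
'a' @ 3: {}  — dead — no transitions
rest 'dacbea' ignored (set empty)
end set {} — state 1 not in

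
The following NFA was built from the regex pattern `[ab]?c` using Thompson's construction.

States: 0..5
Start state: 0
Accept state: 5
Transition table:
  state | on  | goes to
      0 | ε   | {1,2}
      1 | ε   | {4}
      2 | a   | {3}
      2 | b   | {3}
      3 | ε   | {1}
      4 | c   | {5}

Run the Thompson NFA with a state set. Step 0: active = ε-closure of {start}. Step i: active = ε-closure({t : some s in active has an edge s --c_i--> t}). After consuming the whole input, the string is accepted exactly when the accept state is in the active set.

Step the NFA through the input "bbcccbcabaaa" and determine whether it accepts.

start: ε-closure({0}) = {0,1,2,4}
'b' @ 1: {1,3,4}
'b' @ 2: {}  — no active states
rest 'cccbcabaaa' ignored (set empty)
after full input: {}  (accept=5 not in)

Answer: REJECT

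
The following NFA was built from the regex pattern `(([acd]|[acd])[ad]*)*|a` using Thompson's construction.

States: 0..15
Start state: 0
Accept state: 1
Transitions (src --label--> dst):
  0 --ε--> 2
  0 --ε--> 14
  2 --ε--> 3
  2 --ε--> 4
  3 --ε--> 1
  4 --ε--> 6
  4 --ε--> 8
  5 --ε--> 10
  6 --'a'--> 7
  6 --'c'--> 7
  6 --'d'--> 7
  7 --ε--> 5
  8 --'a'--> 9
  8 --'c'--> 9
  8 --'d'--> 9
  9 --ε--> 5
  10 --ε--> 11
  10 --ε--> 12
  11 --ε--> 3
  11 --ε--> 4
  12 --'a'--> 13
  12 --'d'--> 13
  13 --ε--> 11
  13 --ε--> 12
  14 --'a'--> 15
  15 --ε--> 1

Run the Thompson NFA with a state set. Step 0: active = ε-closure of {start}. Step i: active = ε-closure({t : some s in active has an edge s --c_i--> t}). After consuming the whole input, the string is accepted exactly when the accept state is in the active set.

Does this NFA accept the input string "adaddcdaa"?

initial (ε-close {0}): {0,1,2,3,4,6,8,14}
'a' @ 1: {1,3,4,5,6,7,8,9,10,11,12,15}  ✓accept
'd' @ 2: {1,3,4,5,6,7,8,9,10,11,12,13}  ✓accept
'a' @ 3: {1,3,4,5,6,7,8,9,10,11,12,13}  ✓accept
'd' @ 4: {1,3,4,5,6,7,8,9,10,11,12,13}  ✓accept
'd' @ 5: {1,3,4,5,6,7,8,9,10,11,12,13}  ✓accept
'c' @ 6: {1,3,4,5,6,7,8,9,10,11,12}  ✓accept
'd' @ 7: {1,3,4,5,6,7,8,9,10,11,12,13}  ✓accept
'a' @ 8: {1,3,4,5,6,7,8,9,10,11,12,13}  ✓accept
'a' @ 9: {1,3,4,5,6,7,8,9,10,11,12,13}  ✓accept
after full input: {1,3,4,5,6,7,8,9,10,11,12,13}  (accept=1 in)

Answer: ACCEPT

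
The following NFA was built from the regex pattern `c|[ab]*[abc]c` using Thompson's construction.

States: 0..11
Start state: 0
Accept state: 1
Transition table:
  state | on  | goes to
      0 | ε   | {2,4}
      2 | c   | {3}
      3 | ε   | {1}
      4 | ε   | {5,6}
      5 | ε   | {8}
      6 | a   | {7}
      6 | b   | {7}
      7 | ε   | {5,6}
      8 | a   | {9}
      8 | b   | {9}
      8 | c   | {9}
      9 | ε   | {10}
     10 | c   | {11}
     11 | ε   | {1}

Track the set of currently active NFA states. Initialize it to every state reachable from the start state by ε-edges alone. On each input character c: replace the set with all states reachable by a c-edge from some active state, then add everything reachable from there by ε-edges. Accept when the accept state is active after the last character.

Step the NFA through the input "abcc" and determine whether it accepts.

Answer: ACCEPT

Derivation:
initial (ε-close {0}): {0,2,4,5,6,8}
'a' @ 1: {5,6,7,8,9,10}
'b' @ 2: {5,6,7,8,9,10}
'c' @ 3: {1,9,10,11}  ✓accept
'c' @ 4: {1,11}  ✓accept
after full input: {1,11}  (accept=1 in)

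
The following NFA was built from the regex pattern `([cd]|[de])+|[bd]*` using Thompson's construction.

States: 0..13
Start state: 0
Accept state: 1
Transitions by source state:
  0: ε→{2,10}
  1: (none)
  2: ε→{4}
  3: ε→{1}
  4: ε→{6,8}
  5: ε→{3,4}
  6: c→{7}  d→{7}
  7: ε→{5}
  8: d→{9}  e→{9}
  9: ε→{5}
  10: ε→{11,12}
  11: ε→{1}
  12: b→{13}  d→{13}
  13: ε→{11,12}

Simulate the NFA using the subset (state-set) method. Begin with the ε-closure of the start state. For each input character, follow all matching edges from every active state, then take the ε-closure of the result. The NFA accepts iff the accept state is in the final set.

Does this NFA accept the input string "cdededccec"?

Answer: ACCEPT

Trace:
start: ε-closure({0}) = {0,1,2,4,6,8,10,11,12}
'c' @ 1: {1,3,4,5,6,7,8}  ✓accept
'd' @ 2: {1,3,4,5,6,7,8,9}  ✓accept
'e' @ 3: {1,3,4,5,6,8,9}  ✓accept
'd' @ 4: {1,3,4,5,6,7,8,9}  ✓accept
'e' @ 5: {1,3,4,5,6,8,9}  ✓accept
'd' @ 6: {1,3,4,5,6,7,8,9}  ✓accept
'c' @ 7: {1,3,4,5,6,7,8}  ✓accept
'c' @ 8: {1,3,4,5,6,7,8}  ✓accept
'e' @ 9: {1,3,4,5,6,8,9}  ✓accept
'c' @ 10: {1,3,4,5,6,7,8}  ✓accept
final: {1,3,4,5,6,7,8}; accept 1 in set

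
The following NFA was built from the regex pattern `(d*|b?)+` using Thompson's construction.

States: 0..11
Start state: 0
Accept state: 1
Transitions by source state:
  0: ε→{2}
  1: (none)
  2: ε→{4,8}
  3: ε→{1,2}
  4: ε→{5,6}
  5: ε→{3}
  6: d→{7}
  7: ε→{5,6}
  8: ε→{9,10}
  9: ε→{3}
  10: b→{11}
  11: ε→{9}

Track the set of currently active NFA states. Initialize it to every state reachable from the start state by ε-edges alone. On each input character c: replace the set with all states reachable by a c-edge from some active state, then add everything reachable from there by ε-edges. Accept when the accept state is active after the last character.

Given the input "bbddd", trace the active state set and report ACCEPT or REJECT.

start: ε-closure({0}) = {0,1,2,3,4,5,6,8,9,10}
'b' @ 1: {1,2,3,4,5,6,8,9,10,11}  ✓accept
'b' @ 2: {1,2,3,4,5,6,8,9,10,11}  ✓accept
'd' @ 3: {1,2,3,4,5,6,7,8,9,10}  ✓accept
'd' @ 4: {1,2,3,4,5,6,7,8,9,10}  ✓accept
'd' @ 5: {1,2,3,4,5,6,7,8,9,10}  ✓accept
end set {1,2,3,4,5,6,7,8,9,10} — state 1 in

Answer: ACCEPT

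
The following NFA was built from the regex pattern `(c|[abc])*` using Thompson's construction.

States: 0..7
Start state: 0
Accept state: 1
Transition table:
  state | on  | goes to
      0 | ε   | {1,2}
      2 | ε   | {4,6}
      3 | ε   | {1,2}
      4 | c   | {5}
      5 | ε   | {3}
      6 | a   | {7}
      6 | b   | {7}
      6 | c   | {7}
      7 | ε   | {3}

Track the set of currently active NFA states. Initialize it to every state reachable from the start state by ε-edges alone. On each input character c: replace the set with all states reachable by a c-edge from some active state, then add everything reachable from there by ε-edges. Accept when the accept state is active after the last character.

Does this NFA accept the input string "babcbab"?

Answer: ACCEPT

Trace:
S₀ = ε-closure({0}) = {0,1,2,4,6}
'b' @ 1: {1,2,3,4,6,7}  ✓accept
'a' @ 2: {1,2,3,4,6,7}  ✓accept
'b' @ 3: {1,2,3,4,6,7}  ✓accept
'c' @ 4: {1,2,3,4,5,6,7}  ✓accept
'b' @ 5: {1,2,3,4,6,7}  ✓accept
'a' @ 6: {1,2,3,4,6,7}  ✓accept
'b' @ 7: {1,2,3,4,6,7}  ✓accept
final: {1,2,3,4,6,7}; accept 1 in set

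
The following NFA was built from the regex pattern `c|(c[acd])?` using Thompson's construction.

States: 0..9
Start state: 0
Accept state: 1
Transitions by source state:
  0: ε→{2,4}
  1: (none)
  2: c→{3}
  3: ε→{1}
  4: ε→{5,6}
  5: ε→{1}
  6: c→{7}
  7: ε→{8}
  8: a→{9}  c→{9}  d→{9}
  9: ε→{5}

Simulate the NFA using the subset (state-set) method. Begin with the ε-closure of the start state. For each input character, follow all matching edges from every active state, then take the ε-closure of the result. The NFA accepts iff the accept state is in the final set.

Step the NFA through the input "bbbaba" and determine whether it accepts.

Answer: REJECT

Derivation:
S₀ = ε-closure({0}) = {0,1,2,4,5,6}
'b' @ 1: {}  — no active states
rest 'bbaba' ignored (set empty)
end set {} — state 1 not in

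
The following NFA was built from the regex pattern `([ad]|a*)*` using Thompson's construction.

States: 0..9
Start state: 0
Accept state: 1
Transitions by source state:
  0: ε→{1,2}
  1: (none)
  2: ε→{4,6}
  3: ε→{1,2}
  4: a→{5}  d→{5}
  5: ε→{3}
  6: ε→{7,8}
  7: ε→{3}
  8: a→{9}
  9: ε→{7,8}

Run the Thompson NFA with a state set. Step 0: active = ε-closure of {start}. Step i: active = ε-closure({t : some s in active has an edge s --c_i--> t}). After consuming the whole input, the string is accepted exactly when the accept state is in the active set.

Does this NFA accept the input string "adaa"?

initial (ε-close {0}): {0,1,2,3,4,6,7,8}
'a' @ 1: {1,2,3,4,5,6,7,8,9}  (accept∈set)
'd' @ 2: {1,2,3,4,5,6,7,8}  (accept∈set)
'a' @ 3: {1,2,3,4,5,6,7,8,9}  (accept∈set)
'a' @ 4: {1,2,3,4,5,6,7,8,9}  (accept∈set)
end set {1,2,3,4,5,6,7,8,9} — state 1 in

Answer: ACCEPT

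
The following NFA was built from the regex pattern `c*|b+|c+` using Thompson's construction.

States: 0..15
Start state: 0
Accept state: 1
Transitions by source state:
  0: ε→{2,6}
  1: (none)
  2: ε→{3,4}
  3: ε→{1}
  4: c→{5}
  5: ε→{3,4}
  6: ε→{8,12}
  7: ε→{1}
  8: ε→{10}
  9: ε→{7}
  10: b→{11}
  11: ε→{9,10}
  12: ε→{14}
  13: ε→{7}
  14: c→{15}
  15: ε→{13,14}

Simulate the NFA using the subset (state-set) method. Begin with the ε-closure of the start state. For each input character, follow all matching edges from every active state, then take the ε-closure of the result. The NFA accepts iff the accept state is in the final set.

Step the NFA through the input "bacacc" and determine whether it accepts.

start: ε-closure({0}) = {0,1,2,3,4,6,8,10,12,14}
'b' @ 1: {1,7,9,10,11}  [accepting]
'a' @ 2: {}  — no active states
rest 'cacc' ignored (set empty)
final: {}; accept 1 not in set

Answer: REJECT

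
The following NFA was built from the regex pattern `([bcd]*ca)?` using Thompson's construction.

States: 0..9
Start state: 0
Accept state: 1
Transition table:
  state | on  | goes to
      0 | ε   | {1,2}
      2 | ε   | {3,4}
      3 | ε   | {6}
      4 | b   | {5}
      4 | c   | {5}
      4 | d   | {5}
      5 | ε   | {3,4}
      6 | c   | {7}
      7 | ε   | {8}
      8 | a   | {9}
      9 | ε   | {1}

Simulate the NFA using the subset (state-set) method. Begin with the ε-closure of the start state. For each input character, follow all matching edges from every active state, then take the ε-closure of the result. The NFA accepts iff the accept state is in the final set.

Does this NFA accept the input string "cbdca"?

S₀ = ε-closure({0}) = {0,1,2,3,4,6}
'c' @ 1: {3,4,5,6,7,8}
'b' @ 2: {3,4,5,6}
'd' @ 3: {3,4,5,6}
'c' @ 4: {3,4,5,6,7,8}
'a' @ 5: {1,9}  [accepting]
after full input: {1,9}  (accept=1 in)

Answer: ACCEPT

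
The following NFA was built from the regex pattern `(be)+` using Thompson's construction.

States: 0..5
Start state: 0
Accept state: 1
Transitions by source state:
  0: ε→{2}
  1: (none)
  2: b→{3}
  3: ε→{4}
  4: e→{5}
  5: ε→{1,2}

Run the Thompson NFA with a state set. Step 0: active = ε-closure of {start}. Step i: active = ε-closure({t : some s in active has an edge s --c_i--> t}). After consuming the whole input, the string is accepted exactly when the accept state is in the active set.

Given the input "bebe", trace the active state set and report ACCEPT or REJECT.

Answer: ACCEPT

Trace:
S₀ = ε-closure({0}) = {0,2}
'b' @ 1: {3,4}
'e' @ 2: {1,2,5}  (accept∈set)
'b' @ 3: {3,4}
'e' @ 4: {1,2,5}  (accept∈set)
end set {1,2,5} — state 1 in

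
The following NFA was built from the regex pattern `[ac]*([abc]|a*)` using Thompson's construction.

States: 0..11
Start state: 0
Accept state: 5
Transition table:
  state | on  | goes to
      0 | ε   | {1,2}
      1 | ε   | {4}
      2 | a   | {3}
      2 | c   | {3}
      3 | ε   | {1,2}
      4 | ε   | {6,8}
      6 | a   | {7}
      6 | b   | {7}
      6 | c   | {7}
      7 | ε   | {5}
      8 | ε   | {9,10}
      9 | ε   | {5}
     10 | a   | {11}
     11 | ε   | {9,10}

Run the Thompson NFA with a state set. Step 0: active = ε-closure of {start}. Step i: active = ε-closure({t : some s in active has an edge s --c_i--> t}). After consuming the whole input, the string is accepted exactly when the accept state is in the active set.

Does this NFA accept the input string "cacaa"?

start: ε-closure({0}) = {0,1,2,4,5,6,8,9,10}
'c' @ 1: {1,2,3,4,5,6,7,8,9,10}  ✓accept
'a' @ 2: {1,2,3,4,5,6,7,8,9,10,11}  ✓accept
'c' @ 3: {1,2,3,4,5,6,7,8,9,10}  ✓accept
'a' @ 4: {1,2,3,4,5,6,7,8,9,10,11}  ✓accept
'a' @ 5: {1,2,3,4,5,6,7,8,9,10,11}  ✓accept
final: {1,2,3,4,5,6,7,8,9,10,11}; accept 5 in set

Answer: ACCEPT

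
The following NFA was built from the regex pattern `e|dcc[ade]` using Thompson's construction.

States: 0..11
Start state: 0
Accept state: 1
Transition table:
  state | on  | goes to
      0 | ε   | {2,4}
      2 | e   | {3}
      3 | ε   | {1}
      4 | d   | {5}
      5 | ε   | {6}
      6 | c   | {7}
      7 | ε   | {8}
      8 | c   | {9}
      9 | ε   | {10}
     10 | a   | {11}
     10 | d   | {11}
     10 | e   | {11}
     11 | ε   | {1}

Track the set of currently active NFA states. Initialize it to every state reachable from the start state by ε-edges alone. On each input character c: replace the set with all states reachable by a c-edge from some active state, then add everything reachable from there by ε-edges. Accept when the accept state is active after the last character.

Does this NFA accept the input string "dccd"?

Answer: ACCEPT

Derivation:
start: ε-closure({0}) = {0,2,4}
'd' @ 1: {5,6}
'c' @ 2: {7,8}
'c' @ 3: {9,10}
'd' @ 4: {1,11}  (accept∈set)
final: {1,11}; accept 1 in set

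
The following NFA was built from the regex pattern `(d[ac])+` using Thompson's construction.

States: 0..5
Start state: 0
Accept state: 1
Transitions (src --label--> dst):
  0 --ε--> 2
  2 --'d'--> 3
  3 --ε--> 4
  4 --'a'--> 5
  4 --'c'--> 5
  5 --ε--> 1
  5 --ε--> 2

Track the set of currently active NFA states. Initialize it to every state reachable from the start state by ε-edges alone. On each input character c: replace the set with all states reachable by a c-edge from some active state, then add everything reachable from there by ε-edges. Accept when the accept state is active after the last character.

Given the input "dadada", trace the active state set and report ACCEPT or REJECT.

Answer: ACCEPT

Derivation:
initial (ε-close {0}): {0,2}
'd' @ 1: {3,4}
'a' @ 2: {1,2,5}  (accept∈set)
'd' @ 3: {3,4}
'a' @ 4: {1,2,5}  (accept∈set)
'd' @ 5: {3,4}
'a' @ 6: {1,2,5}  (accept∈set)
end set {1,2,5} — state 1 in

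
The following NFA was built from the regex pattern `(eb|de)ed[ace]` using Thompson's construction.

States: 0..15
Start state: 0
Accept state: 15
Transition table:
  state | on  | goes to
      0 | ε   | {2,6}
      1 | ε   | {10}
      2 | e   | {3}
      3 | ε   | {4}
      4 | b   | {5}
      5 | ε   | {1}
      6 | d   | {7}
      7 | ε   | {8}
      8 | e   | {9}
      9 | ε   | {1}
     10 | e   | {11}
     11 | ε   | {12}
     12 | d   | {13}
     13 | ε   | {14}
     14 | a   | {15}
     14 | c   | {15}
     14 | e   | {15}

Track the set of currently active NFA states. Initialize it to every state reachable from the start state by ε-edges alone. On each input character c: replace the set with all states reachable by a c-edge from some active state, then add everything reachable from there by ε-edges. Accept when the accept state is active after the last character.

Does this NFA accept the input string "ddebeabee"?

Answer: REJECT

Derivation:
initial (ε-close {0}): {0,2,6}
'd' @ 1: {7,8}
'd' @ 2: {}  — no active states
rest 'ebeabee' ignored (set empty)
end set {} — state 15 not in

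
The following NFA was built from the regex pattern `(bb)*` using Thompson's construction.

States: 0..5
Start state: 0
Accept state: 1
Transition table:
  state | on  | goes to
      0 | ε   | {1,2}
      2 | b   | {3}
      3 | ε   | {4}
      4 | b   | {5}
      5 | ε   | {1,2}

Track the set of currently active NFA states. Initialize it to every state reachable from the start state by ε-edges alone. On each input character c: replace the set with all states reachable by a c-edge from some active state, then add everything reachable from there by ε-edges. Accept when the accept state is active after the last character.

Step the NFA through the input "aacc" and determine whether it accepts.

Answer: REJECT

Trace:
S₀ = ε-closure({0}) = {0,1,2}
'a' @ 1: {}  — state set empty
rest 'acc' ignored (set empty)
end set {} — state 1 not in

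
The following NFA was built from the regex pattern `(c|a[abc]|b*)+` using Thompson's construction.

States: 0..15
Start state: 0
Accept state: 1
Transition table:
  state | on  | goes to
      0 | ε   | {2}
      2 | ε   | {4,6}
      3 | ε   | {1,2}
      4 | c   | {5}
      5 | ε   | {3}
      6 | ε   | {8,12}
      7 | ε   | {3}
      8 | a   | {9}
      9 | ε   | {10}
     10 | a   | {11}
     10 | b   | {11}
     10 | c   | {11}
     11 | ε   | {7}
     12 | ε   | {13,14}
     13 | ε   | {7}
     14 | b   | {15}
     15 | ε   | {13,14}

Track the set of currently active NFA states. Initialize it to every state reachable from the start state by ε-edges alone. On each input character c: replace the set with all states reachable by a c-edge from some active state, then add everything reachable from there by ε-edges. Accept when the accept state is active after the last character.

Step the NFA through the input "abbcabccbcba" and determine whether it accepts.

Answer: REJECT

Steps:
initial (ε-close {0}): {0,1,2,3,4,6,7,8,12,13,14}
'a' @ 1: {9,10}
'b' @ 2: {1,2,3,4,6,7,8,11,12,13,14}  (accept∈set)
'b' @ 3: {1,2,3,4,6,7,8,12,13,14,15}  (accept∈set)
'c' @ 4: {1,2,3,4,5,6,7,8,12,13,14}  (accept∈set)
'a' @ 5: {9,10}
'b' @ 6: {1,2,3,4,6,7,8,11,12,13,14}  (accept∈set)
'c' @ 7: {1,2,3,4,5,6,7,8,12,13,14}  (accept∈set)
'c' @ 8: {1,2,3,4,5,6,7,8,12,13,14}  (accept∈set)
'b' @ 9: {1,2,3,4,6,7,8,12,13,14,15}  (accept∈set)
'c' @ 10: {1,2,3,4,5,6,7,8,12,13,14}  (accept∈set)
'b' @ 11: {1,2,3,4,6,7,8,12,13,14,15}  (accept∈set)
'a' @ 12: {9,10}
after full input: {9,10}  (accept=1 not in)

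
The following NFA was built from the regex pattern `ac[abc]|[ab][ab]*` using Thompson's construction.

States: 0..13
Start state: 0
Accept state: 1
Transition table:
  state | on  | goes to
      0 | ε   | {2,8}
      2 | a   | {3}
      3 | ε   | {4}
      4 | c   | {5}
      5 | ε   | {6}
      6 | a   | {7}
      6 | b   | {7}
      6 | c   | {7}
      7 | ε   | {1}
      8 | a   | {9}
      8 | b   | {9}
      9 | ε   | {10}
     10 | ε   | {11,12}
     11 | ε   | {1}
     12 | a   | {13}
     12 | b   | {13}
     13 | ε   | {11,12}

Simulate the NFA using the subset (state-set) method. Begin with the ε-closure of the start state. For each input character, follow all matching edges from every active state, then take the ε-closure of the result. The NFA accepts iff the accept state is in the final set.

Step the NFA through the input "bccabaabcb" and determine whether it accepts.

Answer: REJECT

Derivation:
initial (ε-close {0}): {0,2,8}
'b' @ 1: {1,9,10,11,12}  [accepting]
'c' @ 2: {}  — state set empty
rest 'cabaabcb' ignored (set empty)
after full input: {}  (accept=1 not in)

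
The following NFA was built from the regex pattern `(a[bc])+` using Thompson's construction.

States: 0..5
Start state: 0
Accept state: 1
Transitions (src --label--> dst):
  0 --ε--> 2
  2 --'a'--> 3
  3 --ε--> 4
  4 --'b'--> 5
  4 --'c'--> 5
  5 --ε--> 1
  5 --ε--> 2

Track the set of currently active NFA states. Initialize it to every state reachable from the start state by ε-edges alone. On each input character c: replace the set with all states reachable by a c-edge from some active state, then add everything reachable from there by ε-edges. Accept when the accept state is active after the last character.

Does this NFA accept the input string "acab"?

Answer: ACCEPT

Trace:
start: ε-closure({0}) = {0,2}
'a' @ 1: {3,4}
'c' @ 2: {1,2,5}  ✓accept
'a' @ 3: {3,4}
'b' @ 4: {1,2,5}  ✓accept
after full input: {1,2,5}  (accept=1 in)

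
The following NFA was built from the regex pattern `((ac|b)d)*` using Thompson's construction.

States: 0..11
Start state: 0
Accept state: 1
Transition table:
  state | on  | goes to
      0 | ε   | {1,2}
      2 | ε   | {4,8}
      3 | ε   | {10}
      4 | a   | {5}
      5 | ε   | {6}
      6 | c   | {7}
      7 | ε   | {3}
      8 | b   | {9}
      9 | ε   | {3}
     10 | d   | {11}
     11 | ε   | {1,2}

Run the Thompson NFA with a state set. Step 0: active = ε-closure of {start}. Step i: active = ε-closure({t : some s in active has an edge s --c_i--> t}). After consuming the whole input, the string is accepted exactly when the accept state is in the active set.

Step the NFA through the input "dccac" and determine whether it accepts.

Answer: REJECT

Trace:
start: ε-closure({0}) = {0,1,2,4,8}
'd' @ 1: {}  — dead — no transitions
rest 'ccac' ignored (set empty)
end set {} — state 1 not in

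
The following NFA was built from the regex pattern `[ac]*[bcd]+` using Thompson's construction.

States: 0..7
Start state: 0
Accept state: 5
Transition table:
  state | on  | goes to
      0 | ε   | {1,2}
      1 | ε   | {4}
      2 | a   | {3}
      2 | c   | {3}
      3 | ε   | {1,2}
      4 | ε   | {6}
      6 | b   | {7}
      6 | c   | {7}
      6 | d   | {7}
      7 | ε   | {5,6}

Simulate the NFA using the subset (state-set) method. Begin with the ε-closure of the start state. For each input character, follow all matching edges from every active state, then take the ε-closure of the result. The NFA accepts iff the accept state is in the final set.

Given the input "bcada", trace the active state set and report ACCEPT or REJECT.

S₀ = ε-closure({0}) = {0,1,2,4,6}
'b' @ 1: {5,6,7}  [accepting]
'c' @ 2: {5,6,7}  [accepting]
'a' @ 3: {}  — dead — no transitions
rest 'da' ignored (set empty)
after full input: {}  (accept=5 not in)

Answer: REJECT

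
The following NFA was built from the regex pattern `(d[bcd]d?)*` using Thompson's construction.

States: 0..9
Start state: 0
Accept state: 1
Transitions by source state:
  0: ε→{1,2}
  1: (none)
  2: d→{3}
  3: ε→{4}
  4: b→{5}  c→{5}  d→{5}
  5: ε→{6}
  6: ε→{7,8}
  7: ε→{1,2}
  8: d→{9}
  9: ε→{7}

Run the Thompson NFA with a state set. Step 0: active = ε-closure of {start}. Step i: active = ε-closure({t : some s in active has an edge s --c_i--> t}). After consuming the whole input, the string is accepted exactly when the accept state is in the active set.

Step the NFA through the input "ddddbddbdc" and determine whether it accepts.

Answer: ACCEPT

Derivation:
S₀ = ε-closure({0}) = {0,1,2}
'd' @ 1: {3,4}
'd' @ 2: {1,2,5,6,7,8}  [accepting]
'd' @ 3: {1,2,3,4,7,9}  [accepting]
'd' @ 4: {1,2,3,4,5,6,7,8}  [accepting]
'b' @ 5: {1,2,5,6,7,8}  [accepting]
'd' @ 6: {1,2,3,4,7,9}  [accepting]
'd' @ 7: {1,2,3,4,5,6,7,8}  [accepting]
'b' @ 8: {1,2,5,6,7,8}  [accepting]
'd' @ 9: {1,2,3,4,7,9}  [accepting]
'c' @ 10: {1,2,5,6,7,8}  [accepting]
end set {1,2,5,6,7,8} — state 1 in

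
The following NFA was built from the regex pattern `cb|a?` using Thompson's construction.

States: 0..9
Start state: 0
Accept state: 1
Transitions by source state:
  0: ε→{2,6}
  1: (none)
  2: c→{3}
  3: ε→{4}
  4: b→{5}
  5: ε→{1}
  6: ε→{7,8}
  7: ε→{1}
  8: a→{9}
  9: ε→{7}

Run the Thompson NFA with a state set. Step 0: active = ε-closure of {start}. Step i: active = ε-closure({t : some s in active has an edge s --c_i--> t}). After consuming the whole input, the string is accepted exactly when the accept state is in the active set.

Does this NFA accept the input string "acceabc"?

start: ε-closure({0}) = {0,1,2,6,7,8}
'a' @ 1: {1,7,9}  ✓accept
'c' @ 2: {}  — no active states
rest 'ceabc' ignored (set empty)
final: {}; accept 1 not in set

Answer: REJECT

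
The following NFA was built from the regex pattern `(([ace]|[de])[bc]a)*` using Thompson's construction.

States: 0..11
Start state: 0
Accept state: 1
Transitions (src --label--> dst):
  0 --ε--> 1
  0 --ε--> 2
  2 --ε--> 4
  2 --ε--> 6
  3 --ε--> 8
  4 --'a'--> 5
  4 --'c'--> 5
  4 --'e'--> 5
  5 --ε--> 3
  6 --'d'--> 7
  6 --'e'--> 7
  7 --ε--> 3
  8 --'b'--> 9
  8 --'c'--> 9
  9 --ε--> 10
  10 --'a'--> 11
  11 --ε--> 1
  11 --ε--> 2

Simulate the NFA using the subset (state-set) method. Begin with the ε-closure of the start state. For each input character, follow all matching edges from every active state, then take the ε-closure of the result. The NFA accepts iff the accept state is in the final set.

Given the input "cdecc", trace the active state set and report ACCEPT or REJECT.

Answer: REJECT

Steps:
S₀ = ε-closure({0}) = {0,1,2,4,6}
'c' @ 1: {3,5,8}
'd' @ 2: {}  — dead — no transitions
rest 'ecc' ignored (set empty)
after full input: {}  (accept=1 not in)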